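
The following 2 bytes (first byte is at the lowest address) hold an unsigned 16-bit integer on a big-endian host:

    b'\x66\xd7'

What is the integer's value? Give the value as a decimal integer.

Big-endian stores the most-significant byte at the lowest address.
The bytes are already most-significant first: 0x66D7.
0x66D7 = 26327.

26327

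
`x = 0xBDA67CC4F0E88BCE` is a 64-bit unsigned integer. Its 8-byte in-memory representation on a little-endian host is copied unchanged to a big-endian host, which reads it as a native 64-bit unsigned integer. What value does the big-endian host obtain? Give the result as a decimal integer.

14883245514362234557

Stored little-endian, the bytes at ascending addresses are CE 8B E8 F0 C4 7C A6 BD.
Read back as big-endian, the last byte is least significant, giving 0xCE8BE8F0C47CA6BD.
0xCE8BE8F0C47CA6BD = 14883245514362234557.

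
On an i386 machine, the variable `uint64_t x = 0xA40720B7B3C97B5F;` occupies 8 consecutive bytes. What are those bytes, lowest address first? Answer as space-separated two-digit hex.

Split into bytes (most-significant first): A4 07 20 B7 B3 C9 7B 5F.
In little-endian order the low byte comes first in memory.
So at ascending addresses the bytes are 5F 7B C9 B3 B7 20 07 A4.

5F 7B C9 B3 B7 20 07 A4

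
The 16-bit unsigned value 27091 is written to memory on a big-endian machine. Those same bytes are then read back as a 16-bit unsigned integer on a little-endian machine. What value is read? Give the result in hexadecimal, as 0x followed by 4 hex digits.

0xD369

27091 in 16-bit hexadecimal is 0x69D3.
Stored big-endian, the bytes at ascending addresses are 69 D3.
Read back as little-endian, the first byte is least significant, giving 0xD369.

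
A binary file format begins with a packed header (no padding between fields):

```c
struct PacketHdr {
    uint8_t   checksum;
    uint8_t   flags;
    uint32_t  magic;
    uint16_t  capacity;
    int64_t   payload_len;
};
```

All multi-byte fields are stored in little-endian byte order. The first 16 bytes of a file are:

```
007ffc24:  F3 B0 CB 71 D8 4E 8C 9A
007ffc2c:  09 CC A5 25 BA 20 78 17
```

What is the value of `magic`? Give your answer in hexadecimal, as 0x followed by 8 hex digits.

0x4ED871CB

`magic` follows `checksum` (1 B), `flags` (1 B), so it starts at offset 1 + 1 = 2 and occupies 4 bytes.
Bytes at offsets 2..5: CB 71 D8 4E.
Little-endian stores the least-significant byte at the lowest address.
Reassemble most-significant byte first: 4E D8 71 CB → 0x4ED871CB.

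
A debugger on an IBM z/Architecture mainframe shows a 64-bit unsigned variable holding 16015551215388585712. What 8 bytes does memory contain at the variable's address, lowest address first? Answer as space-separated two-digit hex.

DE 42 AA F9 F3 4F EE F0

16015551215388585712 in hexadecimal, padded to 64 bits, is 0xDE42AAF9F34FEEF0.
Split into bytes (most-significant first): DE 42 AA F9 F3 4F EE F0.
Big-endian: lowest address holds the most-significant byte.
So the memory order matches the most-significant-first order: DE 42 AA F9 F3 4F EE F0.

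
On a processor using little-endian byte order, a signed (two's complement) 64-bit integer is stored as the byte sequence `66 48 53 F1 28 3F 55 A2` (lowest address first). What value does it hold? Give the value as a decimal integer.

-6749419021464811418

In little-endian order the low byte comes first in memory.
Reassemble most-significant byte first: A2 55 3F 28 F1 53 48 66 → 0xA2553F28F1534866.
Top bit is set, so as a signed 64-bit value this is 0xA2553F28F1534866 − 2^64 = -6749419021464811418.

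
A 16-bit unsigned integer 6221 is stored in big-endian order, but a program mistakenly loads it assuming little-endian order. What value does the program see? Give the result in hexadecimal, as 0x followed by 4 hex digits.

0x4D18

6221 in 16-bit hexadecimal is 0x184D.
Stored big-endian, the bytes at ascending addresses are 18 4D.
Read back as little-endian, the first byte is least significant, giving 0x4D18.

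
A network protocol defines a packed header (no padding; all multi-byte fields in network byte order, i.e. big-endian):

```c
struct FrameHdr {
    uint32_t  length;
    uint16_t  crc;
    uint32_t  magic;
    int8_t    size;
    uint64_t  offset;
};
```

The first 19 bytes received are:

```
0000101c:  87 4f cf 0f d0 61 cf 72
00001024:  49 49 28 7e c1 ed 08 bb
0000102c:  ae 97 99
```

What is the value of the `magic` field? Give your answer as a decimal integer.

`magic` follows `length` (4 B), `crc` (2 B), so it starts at offset 4 + 2 = 6 and occupies 4 bytes.
Bytes at offsets 6..9: CF 72 49 49.
Big-endian: lowest address holds the most-significant byte.
The bytes are already most-significant first: 0xCF724949.
0xCF724949 = 3480373577.

3480373577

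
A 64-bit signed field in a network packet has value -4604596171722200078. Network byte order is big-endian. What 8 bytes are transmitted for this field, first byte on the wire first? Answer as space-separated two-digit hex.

C0 19 30 2D 92 5F EB F2

Two's complement of -4604596171722200078 in 64 bits: 4604596171722200078 = 0x3FE6CFD26DA0140E; invert → 0xC019302D925FEBF1; add 1 → 0xC019302D925FEBF2.
Split into bytes (most-significant first): C0 19 30 2D 92 5F EB F2.
Big-endian: lowest address holds the most-significant byte.
So the memory order matches the most-significant-first order: C0 19 30 2D 92 5F EB F2.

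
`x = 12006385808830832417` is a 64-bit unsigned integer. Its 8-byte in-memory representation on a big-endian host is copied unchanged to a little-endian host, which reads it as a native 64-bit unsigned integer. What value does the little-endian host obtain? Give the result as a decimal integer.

2386810853405007782

12006385808830832417 in 64-bit hexadecimal is 0xA69F4047D3A71F21.
Stored big-endian, the bytes at ascending addresses are A6 9F 40 47 D3 A7 1F 21.
Read back as little-endian, the first byte is least significant, giving 0x211FA7D347409FA6.
0x211FA7D347409FA6 = 2386810853405007782.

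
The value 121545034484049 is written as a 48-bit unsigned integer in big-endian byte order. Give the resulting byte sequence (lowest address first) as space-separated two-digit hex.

121545034484049 in hexadecimal, padded to 48 bits, is 0x6E8B689AC951.
Split into bytes (most-significant first): 6E 8B 68 9A C9 51.
Big-endian: lowest address holds the most-significant byte.
So the memory order matches the most-significant-first order: 6E 8B 68 9A C9 51.

6E 8B 68 9A C9 51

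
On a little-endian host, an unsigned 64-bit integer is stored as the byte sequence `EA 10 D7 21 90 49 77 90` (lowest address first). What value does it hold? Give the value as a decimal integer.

10409869947082051818

Little-endian stores the least-significant byte at the lowest address.
Reassemble most-significant byte first: 90 77 49 90 21 D7 10 EA → 0x9077499021D710EA.
0x9077499021D710EA = 10409869947082051818.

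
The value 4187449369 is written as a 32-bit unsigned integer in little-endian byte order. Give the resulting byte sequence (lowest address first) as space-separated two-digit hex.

19 68 97 F9

4187449369 in hexadecimal, padded to 32 bits, is 0xF9976819.
Split into bytes (most-significant first): F9 97 68 19.
Little-endian: lowest address holds the least-significant byte.
So at ascending addresses the bytes are 19 68 97 F9.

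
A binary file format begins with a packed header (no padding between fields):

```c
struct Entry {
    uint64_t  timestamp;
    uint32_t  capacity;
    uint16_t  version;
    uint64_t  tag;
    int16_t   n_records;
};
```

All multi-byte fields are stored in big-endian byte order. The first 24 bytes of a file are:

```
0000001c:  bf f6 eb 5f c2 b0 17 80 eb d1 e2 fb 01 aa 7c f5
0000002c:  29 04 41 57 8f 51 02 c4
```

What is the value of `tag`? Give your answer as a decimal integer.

9004148128250040145

`tag` follows `timestamp` (8 B), `capacity` (4 B), `version` (2 B), so it starts at offset 8 + 4 + 2 = 14 and occupies 8 bytes.
Bytes at offsets 14..21: 7C F5 29 04 41 57 8F 51.
Big-endian: lowest address holds the most-significant byte.
The bytes are already most-significant first: 0x7CF5290441578F51.
0x7CF5290441578F51 = 9004148128250040145.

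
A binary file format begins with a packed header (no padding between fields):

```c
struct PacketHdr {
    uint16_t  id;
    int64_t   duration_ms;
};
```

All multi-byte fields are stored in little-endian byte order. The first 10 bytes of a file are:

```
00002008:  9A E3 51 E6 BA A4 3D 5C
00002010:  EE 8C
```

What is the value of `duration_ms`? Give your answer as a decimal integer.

-8291588444116031919

`duration_ms` follows `id` (2 bytes), so it starts at byte offset 2 and occupies 8 bytes.
Bytes at offsets 2..9: 51 E6 BA A4 3D 5C EE 8C.
Little-endian stores the least-significant byte at the lowest address.
Reassemble most-significant byte first: 8C EE 5C 3D A4 BA E6 51 → 0x8CEE5C3DA4BAE651.
Top bit is set, so as a signed 64-bit value this is 0x8CEE5C3DA4BAE651 − 2^64 = -8291588444116031919.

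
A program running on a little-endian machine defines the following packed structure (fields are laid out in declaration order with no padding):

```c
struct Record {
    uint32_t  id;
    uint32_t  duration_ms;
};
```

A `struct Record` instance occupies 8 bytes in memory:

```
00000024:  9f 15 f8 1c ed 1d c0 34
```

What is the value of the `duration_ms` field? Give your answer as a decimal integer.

885005805

`duration_ms` follows `id` (4 bytes), so it starts at byte offset 4 and occupies 4 bytes.
Bytes at offsets 4..7: ED 1D C0 34.
Little-endian: lowest address holds the least-significant byte.
Reassemble most-significant byte first: 34 C0 1D ED → 0x34C01DED.
0x34C01DED = 885005805.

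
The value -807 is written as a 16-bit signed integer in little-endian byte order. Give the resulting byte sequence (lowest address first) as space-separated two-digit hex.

Two's complement of -807 in 16 bits: 807 = 0x0327; invert → 0xFCD8; add 1 → 0xFCD9.
Split into bytes (most-significant first): FC D9.
Little-endian stores the least-significant byte at the lowest address.
So at ascending addresses the bytes are D9 FC.

D9 FC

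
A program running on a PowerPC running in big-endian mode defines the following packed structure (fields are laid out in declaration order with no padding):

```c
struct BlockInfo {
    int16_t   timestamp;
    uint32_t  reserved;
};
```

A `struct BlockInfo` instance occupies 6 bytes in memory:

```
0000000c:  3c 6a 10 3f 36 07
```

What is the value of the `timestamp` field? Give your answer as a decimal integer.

`timestamp` is the first field, at byte offset 0, occupying 2 bytes.
Bytes at offsets 0..1: 3C 6A.
In big-endian order the high byte comes first in memory.
The bytes are already most-significant first: 0x3C6A.
0x3C6A = 15466.

15466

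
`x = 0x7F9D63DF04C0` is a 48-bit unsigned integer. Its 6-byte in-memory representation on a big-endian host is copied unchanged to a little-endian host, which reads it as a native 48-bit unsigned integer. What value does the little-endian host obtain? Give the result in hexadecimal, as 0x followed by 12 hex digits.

Stored big-endian, the bytes at ascending addresses are 7F 9D 63 DF 04 C0.
Read back as little-endian, the first byte is least significant, giving 0xC004DF639D7F.

0xC004DF639D7F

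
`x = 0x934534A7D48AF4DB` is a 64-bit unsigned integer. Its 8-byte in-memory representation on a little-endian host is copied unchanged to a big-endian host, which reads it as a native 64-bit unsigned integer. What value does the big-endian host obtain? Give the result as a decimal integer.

15849445634566538643

Stored little-endian, the bytes at ascending addresses are DB F4 8A D4 A7 34 45 93.
Read back as big-endian, the last byte is least significant, giving 0xDBF48AD4A7344593.
0xDBF48AD4A7344593 = 15849445634566538643.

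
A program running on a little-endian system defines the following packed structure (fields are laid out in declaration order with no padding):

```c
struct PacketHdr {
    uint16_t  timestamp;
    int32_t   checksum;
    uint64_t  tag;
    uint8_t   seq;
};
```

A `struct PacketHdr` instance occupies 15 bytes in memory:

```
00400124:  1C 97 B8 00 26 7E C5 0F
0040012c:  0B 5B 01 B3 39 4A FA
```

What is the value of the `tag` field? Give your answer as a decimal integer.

5348502850882965445

`tag` follows `timestamp` (2 B), `checksum` (4 B), so it starts at offset 2 + 4 = 6 and occupies 8 bytes.
Bytes at offsets 6..13: C5 0F 0B 5B 01 B3 39 4A.
In little-endian order the low byte comes first in memory.
Reassemble most-significant byte first: 4A 39 B3 01 5B 0B 0F C5 → 0x4A39B3015B0B0FC5.
0x4A39B3015B0B0FC5 = 5348502850882965445.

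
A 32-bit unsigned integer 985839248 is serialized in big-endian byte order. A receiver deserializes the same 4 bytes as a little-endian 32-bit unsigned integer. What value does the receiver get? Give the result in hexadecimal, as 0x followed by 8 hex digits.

0x90B6C23A

985839248 in 32-bit hexadecimal is 0x3AC2B690.
Stored big-endian, the bytes at ascending addresses are 3A C2 B6 90.
Read back as little-endian, the first byte is least significant, giving 0x90B6C23A.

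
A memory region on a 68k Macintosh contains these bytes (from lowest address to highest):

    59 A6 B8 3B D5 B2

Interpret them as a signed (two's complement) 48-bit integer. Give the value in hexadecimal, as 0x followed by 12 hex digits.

0x59A6B83BD5B2

Big-endian stores the most-significant byte at the lowest address.
The bytes are already most-significant first: 0x59A6B83BD5B2.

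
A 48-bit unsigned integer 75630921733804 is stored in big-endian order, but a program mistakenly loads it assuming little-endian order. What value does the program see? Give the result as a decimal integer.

189486326794564

75630921733804 in 48-bit hexadecimal is 0x44C9323956AC.
Stored big-endian, the bytes at ascending addresses are 44 C9 32 39 56 AC.
Read back as little-endian, the first byte is least significant, giving 0xAC563932C944.
0xAC563932C944 = 189486326794564.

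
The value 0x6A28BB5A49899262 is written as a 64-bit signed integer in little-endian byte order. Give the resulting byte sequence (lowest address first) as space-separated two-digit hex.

62 92 89 49 5A BB 28 6A

Split into bytes (most-significant first): 6A 28 BB 5A 49 89 92 62.
Little-endian: lowest address holds the least-significant byte.
So at ascending addresses the bytes are 62 92 89 49 5A BB 28 6A.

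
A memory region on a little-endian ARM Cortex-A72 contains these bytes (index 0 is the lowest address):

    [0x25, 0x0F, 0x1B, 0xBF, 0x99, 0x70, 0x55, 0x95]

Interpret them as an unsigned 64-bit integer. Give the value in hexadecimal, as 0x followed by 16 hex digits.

0x95557099BF1B0F25

Little-endian: lowest address holds the least-significant byte.
Reassemble most-significant byte first: 95 55 70 99 BF 1B 0F 25 → 0x95557099BF1B0F25.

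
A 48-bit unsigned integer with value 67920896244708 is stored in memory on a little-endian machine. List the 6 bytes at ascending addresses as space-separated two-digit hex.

E4 BB E4 10 C6 3D

67920896244708 in hexadecimal, padded to 48 bits, is 0x3DC610E4BBE4.
Split into bytes (most-significant first): 3D C6 10 E4 BB E4.
In little-endian order the low byte comes first in memory.
So at ascending addresses the bytes are E4 BB E4 10 C6 3D.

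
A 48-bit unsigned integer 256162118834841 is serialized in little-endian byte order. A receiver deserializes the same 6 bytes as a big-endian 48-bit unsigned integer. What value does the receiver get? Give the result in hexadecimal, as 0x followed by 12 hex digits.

256162118834841 in 48-bit hexadecimal is 0xE8FA64191A99.
Stored little-endian, the bytes at ascending addresses are 99 1A 19 64 FA E8.
Read back as big-endian, the last byte is least significant, giving 0x991A1964FAE8.

0x991A1964FAE8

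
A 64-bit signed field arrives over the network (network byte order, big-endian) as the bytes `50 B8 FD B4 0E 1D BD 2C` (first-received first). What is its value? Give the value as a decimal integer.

Big-endian: lowest address holds the most-significant byte.
The bytes are already most-significant first: 0x50B8FDB40E1DBD2C.
0x50B8FDB40E1DBD2C = 5816677868521766188.

5816677868521766188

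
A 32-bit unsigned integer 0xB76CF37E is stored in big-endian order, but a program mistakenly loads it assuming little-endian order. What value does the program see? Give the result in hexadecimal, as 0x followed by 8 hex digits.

Stored big-endian, the bytes at ascending addresses are B7 6C F3 7E.
Read back as little-endian, the first byte is least significant, giving 0x7EF36CB7.

0x7EF36CB7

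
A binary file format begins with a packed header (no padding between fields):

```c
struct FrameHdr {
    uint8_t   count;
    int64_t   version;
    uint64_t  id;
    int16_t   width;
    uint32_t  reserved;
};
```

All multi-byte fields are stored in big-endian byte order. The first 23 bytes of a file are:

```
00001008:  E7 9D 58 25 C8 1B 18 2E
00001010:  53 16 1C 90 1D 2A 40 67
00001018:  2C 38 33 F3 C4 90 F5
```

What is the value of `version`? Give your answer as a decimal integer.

`version` follows `count` (1 byte), so it starts at byte offset 1 and occupies 8 bytes.
Bytes at offsets 1..8: 9D 58 25 C8 1B 18 2E 53.
Big-endian stores the most-significant byte at the lowest address.
The bytes are already most-significant first: 0x9D5825C81B182E53.
Top bit is set, so as a signed 64-bit value this is 0x9D5825C81B182E53 − 2^64 = -7108890470426071469.

-7108890470426071469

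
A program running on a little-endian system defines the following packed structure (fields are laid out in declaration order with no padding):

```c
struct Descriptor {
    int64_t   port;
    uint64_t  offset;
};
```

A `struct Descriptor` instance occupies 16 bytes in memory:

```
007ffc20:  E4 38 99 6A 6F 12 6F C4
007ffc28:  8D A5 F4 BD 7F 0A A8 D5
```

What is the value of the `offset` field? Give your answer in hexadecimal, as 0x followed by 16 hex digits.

`offset` follows `port` (8 bytes), so it starts at byte offset 8 and occupies 8 bytes.
Bytes at offsets 8..15: 8D A5 F4 BD 7F 0A A8 D5.
Little-endian: lowest address holds the least-significant byte.
Reassemble most-significant byte first: D5 A8 0A 7F BD F4 A5 8D → 0xD5A80A7FBDF4A58D.

0xD5A80A7FBDF4A58D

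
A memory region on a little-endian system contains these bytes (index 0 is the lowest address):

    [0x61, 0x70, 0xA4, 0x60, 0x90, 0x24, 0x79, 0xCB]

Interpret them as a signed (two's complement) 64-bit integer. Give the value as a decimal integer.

In little-endian order the low byte comes first in memory.
Reassemble most-significant byte first: CB 79 24 90 60 A4 70 61 → 0xCB79249060A47061.
Top bit is set, so as a signed 64-bit value this is 0xCB79249060A47061 − 2^64 = -3784953809312911263.

-3784953809312911263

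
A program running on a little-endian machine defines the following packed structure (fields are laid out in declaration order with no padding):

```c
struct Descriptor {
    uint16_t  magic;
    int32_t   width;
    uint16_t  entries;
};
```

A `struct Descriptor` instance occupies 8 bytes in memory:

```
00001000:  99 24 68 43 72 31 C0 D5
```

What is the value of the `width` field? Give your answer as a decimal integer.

829571944

`width` follows `magic` (2 bytes), so it starts at byte offset 2 and occupies 4 bytes.
Bytes at offsets 2..5: 68 43 72 31.
Little-endian: lowest address holds the least-significant byte.
Reassemble most-significant byte first: 31 72 43 68 → 0x31724368.
0x31724368 = 829571944.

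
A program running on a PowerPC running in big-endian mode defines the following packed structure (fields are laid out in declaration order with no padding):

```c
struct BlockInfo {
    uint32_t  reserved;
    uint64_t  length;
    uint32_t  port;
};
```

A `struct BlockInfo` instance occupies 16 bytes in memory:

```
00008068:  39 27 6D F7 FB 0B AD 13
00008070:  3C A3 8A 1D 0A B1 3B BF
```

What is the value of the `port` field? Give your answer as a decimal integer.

`port` follows `reserved` (4 B), `length` (8 B), so it starts at offset 4 + 8 = 12 and occupies 4 bytes.
Bytes at offsets 12..15: 0A B1 3B BF.
Big-endian stores the most-significant byte at the lowest address.
The bytes are already most-significant first: 0x0AB13BBF.
0x0AB13BBF = 179387327.

179387327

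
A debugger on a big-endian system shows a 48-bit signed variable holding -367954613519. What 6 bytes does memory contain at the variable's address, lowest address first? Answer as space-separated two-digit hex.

FF AA 54 32 2A F1

Two's complement of -367954613519 in 48 bits: 367954613519 = 0x0055ABCDD50F; invert → 0xFFAA54322AF0; add 1 → 0xFFAA54322AF1.
Split into bytes (most-significant first): FF AA 54 32 2A F1.
Big-endian stores the most-significant byte at the lowest address.
So the memory order matches the most-significant-first order: FF AA 54 32 2A F1.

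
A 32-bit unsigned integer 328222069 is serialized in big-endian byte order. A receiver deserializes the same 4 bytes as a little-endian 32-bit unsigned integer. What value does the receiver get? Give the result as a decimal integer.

328222069 in 32-bit hexadecimal is 0x13904575.
Stored big-endian, the bytes at ascending addresses are 13 90 45 75.
Read back as little-endian, the first byte is least significant, giving 0x75459013.
0x75459013 = 1967493139.

1967493139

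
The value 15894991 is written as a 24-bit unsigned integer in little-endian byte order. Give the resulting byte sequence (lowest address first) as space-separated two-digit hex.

CF 89 F2

15894991 in hexadecimal, padded to 24 bits, is 0xF289CF.
Split into bytes (most-significant first): F2 89 CF.
Little-endian: lowest address holds the least-significant byte.
So at ascending addresses the bytes are CF 89 F2.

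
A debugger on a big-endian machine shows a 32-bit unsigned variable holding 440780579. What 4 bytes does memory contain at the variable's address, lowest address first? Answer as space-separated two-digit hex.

1A 45 C7 23

440780579 in hexadecimal, padded to 32 bits, is 0x1A45C723.
Split into bytes (most-significant first): 1A 45 C7 23.
Big-endian: lowest address holds the most-significant byte.
So the memory order matches the most-significant-first order: 1A 45 C7 23.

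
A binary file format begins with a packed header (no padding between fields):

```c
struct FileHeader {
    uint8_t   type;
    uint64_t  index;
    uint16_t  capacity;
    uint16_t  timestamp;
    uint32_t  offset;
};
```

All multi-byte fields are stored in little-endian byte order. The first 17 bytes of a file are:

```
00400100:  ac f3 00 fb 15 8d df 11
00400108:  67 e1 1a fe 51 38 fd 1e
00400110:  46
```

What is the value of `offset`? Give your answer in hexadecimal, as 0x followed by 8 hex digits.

`offset` follows `type` (1 B), `index` (8 B), `capacity` (2 B), `timestamp` (2 B), so it starts at offset 1 + 8 + 2 + 2 = 13 and occupies 4 bytes.
Bytes at offsets 13..16: 38 FD 1E 46.
Little-endian stores the least-significant byte at the lowest address.
Reassemble most-significant byte first: 46 1E FD 38 → 0x461EFD38.

0x461EFD38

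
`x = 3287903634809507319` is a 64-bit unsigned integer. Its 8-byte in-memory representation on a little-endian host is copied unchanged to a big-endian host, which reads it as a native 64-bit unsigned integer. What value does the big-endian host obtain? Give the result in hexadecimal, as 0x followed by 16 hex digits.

0xF74D8990EFFAA02D

3287903634809507319 in 64-bit hexadecimal is 0x2DA0FAEF90894DF7.
Stored little-endian, the bytes at ascending addresses are F7 4D 89 90 EF FA A0 2D.
Read back as big-endian, the last byte is least significant, giving 0xF74D8990EFFAA02D.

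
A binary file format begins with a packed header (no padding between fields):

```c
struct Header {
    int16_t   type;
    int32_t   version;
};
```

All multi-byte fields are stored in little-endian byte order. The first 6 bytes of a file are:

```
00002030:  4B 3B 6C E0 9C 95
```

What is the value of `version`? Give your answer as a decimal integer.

`version` follows `type` (2 bytes), so it starts at byte offset 2 and occupies 4 bytes.
Bytes at offsets 2..5: 6C E0 9C 95.
In little-endian order the low byte comes first in memory.
Reassemble most-significant byte first: 95 9C E0 6C → 0x959CE06C.
Top bit is set, so as a signed 32-bit value this is 0x959CE06C − 2^32 = -1784881044.

-1784881044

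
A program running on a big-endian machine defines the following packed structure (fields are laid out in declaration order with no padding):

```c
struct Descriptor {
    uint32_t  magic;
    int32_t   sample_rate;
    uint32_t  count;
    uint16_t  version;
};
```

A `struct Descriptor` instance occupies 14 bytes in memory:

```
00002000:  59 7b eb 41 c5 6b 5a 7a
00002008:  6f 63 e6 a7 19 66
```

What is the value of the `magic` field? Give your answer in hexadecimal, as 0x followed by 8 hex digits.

0x597BEB41

`magic` is the first field, at byte offset 0, occupying 4 bytes.
Bytes at offsets 0..3: 59 7B EB 41.
Big-endian stores the most-significant byte at the lowest address.
The bytes are already most-significant first: 0x597BEB41.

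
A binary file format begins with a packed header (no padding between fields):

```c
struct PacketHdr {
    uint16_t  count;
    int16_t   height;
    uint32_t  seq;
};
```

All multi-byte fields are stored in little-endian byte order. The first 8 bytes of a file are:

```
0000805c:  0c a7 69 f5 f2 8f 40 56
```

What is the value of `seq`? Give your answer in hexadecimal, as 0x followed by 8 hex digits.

`seq` follows `count` (2 B), `height` (2 B), so it starts at offset 2 + 2 = 4 and occupies 4 bytes.
Bytes at offsets 4..7: F2 8F 40 56.
In little-endian order the low byte comes first in memory.
Reassemble most-significant byte first: 56 40 8F F2 → 0x56408FF2.

0x56408FF2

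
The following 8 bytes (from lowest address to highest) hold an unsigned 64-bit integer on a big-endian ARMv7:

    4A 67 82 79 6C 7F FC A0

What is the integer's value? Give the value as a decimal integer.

Big-endian: lowest address holds the most-significant byte.
The bytes are already most-significant first: 0x4A6782796C7FFCA0.
0x4A6782796C7FFCA0 = 5361397339430845600.

5361397339430845600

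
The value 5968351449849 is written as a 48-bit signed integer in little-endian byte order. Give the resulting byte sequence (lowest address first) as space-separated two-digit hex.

F9 D2 77 9D 6D 05

5968351449849 in hexadecimal, padded to 48 bits, is 0x056D9D77D2F9.
Split into bytes (most-significant first): 05 6D 9D 77 D2 F9.
Little-endian: lowest address holds the least-significant byte.
So at ascending addresses the bytes are F9 D2 77 9D 6D 05.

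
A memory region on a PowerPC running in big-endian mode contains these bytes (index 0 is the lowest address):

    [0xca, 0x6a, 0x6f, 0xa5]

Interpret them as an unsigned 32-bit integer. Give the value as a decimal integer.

Big-endian stores the most-significant byte at the lowest address.
The bytes are already most-significant first: 0xCA6A6FA5.
0xCA6A6FA5 = 3395973029.

3395973029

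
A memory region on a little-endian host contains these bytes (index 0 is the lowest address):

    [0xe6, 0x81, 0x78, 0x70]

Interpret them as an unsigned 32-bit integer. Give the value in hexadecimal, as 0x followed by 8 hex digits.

Little-endian: lowest address holds the least-significant byte.
Reassemble most-significant byte first: 70 78 81 E6 → 0x707881E6.

0x707881E6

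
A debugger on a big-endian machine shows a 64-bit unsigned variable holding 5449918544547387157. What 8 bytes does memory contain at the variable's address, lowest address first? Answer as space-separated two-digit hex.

5449918544547387157 in hexadecimal, padded to 64 bits, is 0x4BA2000A968F9715.
Split into bytes (most-significant first): 4B A2 00 0A 96 8F 97 15.
In big-endian order the high byte comes first in memory.
So the memory order matches the most-significant-first order: 4B A2 00 0A 96 8F 97 15.

4B A2 00 0A 96 8F 97 15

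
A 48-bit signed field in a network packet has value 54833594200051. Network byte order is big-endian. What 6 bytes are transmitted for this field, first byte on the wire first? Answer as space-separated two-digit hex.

54833594200051 in hexadecimal, padded to 48 bits, is 0x31DEF0E76FF3.
Split into bytes (most-significant first): 31 DE F0 E7 6F F3.
Big-endian stores the most-significant byte at the lowest address.
So the memory order matches the most-significant-first order: 31 DE F0 E7 6F F3.

31 DE F0 E7 6F F3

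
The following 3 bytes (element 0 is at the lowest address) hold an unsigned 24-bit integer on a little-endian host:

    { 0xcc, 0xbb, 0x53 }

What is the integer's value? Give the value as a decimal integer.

Little-endian stores the least-significant byte at the lowest address.
Reassemble most-significant byte first: 53 BB CC → 0x53BBCC.
0x53BBCC = 5487564.

5487564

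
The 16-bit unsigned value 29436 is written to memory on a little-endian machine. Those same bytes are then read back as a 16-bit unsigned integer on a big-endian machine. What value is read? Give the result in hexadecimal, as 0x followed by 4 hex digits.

29436 in 16-bit hexadecimal is 0x72FC.
Stored little-endian, the bytes at ascending addresses are FC 72.
Read back as big-endian, the last byte is least significant, giving 0xFC72.

0xFC72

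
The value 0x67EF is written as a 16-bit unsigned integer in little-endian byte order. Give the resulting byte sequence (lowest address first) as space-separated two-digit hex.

EF 67

Split into bytes (most-significant first): 67 EF.
Little-endian: lowest address holds the least-significant byte.
So at ascending addresses the bytes are EF 67.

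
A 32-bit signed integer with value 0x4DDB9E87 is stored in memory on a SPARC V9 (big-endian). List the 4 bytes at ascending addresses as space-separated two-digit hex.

Split into bytes (most-significant first): 4D DB 9E 87.
In big-endian order the high byte comes first in memory.
So the memory order matches the most-significant-first order: 4D DB 9E 87.

4D DB 9E 87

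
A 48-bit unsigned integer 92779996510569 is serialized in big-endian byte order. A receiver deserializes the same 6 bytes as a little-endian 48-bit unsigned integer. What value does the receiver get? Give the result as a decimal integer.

116521305530964

92779996510569 in 48-bit hexadecimal is 0x546206BBF969.
Stored big-endian, the bytes at ascending addresses are 54 62 06 BB F9 69.
Read back as little-endian, the first byte is least significant, giving 0x69F9BB066254.
0x69F9BB066254 = 116521305530964.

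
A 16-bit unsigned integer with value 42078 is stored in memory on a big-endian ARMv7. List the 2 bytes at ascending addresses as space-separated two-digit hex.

42078 in hexadecimal, padded to 16 bits, is 0xA45E.
Split into bytes (most-significant first): A4 5E.
Big-endian: lowest address holds the most-significant byte.
So the memory order matches the most-significant-first order: A4 5E.

A4 5E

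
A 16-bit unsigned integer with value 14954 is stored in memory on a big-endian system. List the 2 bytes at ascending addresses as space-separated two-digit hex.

3A 6A

14954 in hexadecimal, padded to 16 bits, is 0x3A6A.
Split into bytes (most-significant first): 3A 6A.
Big-endian: lowest address holds the most-significant byte.
So the memory order matches the most-significant-first order: 3A 6A.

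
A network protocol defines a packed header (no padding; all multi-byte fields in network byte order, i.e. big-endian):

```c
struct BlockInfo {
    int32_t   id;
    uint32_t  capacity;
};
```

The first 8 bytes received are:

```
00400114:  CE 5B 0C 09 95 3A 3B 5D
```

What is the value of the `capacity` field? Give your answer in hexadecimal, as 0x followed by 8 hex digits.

`capacity` follows `id` (4 bytes), so it starts at byte offset 4 and occupies 4 bytes.
Bytes at offsets 4..7: 95 3A 3B 5D.
Big-endian stores the most-significant byte at the lowest address.
The bytes are already most-significant first: 0x953A3B5D.

0x953A3B5D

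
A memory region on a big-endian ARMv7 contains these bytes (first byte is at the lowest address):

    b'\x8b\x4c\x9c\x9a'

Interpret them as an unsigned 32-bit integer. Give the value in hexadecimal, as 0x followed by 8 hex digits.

In big-endian order the high byte comes first in memory.
The bytes are already most-significant first: 0x8B4C9C9A.

0x8B4C9C9A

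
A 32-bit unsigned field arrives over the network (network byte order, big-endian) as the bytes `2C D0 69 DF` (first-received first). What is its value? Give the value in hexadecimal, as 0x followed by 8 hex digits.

Big-endian: lowest address holds the most-significant byte.
The bytes are already most-significant first: 0x2CD069DF.

0x2CD069DF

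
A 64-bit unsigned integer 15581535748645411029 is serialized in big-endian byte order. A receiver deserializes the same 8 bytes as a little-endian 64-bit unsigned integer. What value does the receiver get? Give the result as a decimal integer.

15581535748645411029 in 64-bit hexadecimal is 0xD83CBC35790F58D5.
Stored big-endian, the bytes at ascending addresses are D8 3C BC 35 79 0F 58 D5.
Read back as little-endian, the first byte is least significant, giving 0xD5580F7935BC3CD8.
0xD5580F7935BC3CD8 = 15373054341296176344.

15373054341296176344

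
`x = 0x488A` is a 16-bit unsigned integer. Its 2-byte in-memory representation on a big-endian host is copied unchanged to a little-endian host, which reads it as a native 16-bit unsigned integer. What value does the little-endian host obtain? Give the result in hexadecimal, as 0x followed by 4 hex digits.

Stored big-endian, the bytes at ascending addresses are 48 8A.
Read back as little-endian, the first byte is least significant, giving 0x8A48.

0x8A48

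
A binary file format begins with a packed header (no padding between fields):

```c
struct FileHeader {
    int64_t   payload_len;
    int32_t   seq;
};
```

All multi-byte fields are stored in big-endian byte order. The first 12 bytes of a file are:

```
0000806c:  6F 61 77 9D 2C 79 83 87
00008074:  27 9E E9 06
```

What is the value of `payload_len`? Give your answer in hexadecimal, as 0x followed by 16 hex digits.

0x6F61779D2C798387

`payload_len` is the first field, at byte offset 0, occupying 8 bytes.
Bytes at offsets 0..7: 6F 61 77 9D 2C 79 83 87.
In big-endian order the high byte comes first in memory.
The bytes are already most-significant first: 0x6F61779D2C798387.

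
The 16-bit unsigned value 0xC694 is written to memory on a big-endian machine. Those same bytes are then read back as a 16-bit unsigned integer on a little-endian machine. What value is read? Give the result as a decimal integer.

38086

Stored big-endian, the bytes at ascending addresses are C6 94.
Read back as little-endian, the first byte is least significant, giving 0x94C6.
0x94C6 = 38086.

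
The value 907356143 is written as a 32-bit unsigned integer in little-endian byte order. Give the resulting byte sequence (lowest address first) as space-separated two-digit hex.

EF 27 15 36

907356143 in hexadecimal, padded to 32 bits, is 0x361527EF.
Split into bytes (most-significant first): 36 15 27 EF.
Little-endian stores the least-significant byte at the lowest address.
So at ascending addresses the bytes are EF 27 15 36.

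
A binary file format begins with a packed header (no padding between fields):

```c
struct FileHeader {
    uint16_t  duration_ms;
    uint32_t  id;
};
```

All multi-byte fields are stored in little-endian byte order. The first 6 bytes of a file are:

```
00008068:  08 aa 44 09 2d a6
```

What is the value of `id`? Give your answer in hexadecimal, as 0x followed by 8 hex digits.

`id` follows `duration_ms` (2 bytes), so it starts at byte offset 2 and occupies 4 bytes.
Bytes at offsets 2..5: 44 09 2D A6.
Little-endian stores the least-significant byte at the lowest address.
Reassemble most-significant byte first: A6 2D 09 44 → 0xA62D0944.

0xA62D0944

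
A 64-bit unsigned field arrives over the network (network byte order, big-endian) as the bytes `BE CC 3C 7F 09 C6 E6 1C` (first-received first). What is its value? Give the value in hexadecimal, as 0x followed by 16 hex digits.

In big-endian order the high byte comes first in memory.
The bytes are already most-significant first: 0xBECC3C7F09C6E61C.

0xBECC3C7F09C6E61C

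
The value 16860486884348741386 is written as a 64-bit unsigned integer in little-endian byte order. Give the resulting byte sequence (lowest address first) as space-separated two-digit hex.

0A 47 BD 99 7D 7B FC E9

16860486884348741386 in hexadecimal, padded to 64 bits, is 0xE9FC7B7D99BD470A.
Split into bytes (most-significant first): E9 FC 7B 7D 99 BD 47 0A.
In little-endian order the low byte comes first in memory.
So at ascending addresses the bytes are 0A 47 BD 99 7D 7B FC E9.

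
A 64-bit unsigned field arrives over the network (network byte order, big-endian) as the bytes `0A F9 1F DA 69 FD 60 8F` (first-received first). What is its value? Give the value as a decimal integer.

Big-endian: lowest address holds the most-significant byte.
The bytes are already most-significant first: 0x0AF91FDA69FD608F.
0x0AF91FDA69FD608F = 790698232521777295.

790698232521777295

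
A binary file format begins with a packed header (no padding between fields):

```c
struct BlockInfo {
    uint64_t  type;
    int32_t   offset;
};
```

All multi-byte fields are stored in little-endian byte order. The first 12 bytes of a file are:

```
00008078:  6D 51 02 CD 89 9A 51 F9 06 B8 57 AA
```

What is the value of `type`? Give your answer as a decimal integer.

`type` is the first field, at byte offset 0, occupying 8 bytes.
Bytes at offsets 0..7: 6D 51 02 CD 89 9A 51 F9.
In little-endian order the low byte comes first in memory.
Reassemble most-significant byte first: F9 51 9A 89 CD 02 51 6D → 0xF9519A89CD02516D.
0xF9519A89CD02516D = 17965310305198297453.

17965310305198297453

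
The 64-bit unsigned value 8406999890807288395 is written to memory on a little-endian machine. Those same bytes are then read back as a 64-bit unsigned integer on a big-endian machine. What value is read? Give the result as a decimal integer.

5472525312227650420

8406999890807288395 in 64-bit hexadecimal is 0x74ABA9DBC650F24B.
Stored little-endian, the bytes at ascending addresses are 4B F2 50 C6 DB A9 AB 74.
Read back as big-endian, the last byte is least significant, giving 0x4BF250C6DBA9AB74.
0x4BF250C6DBA9AB74 = 5472525312227650420.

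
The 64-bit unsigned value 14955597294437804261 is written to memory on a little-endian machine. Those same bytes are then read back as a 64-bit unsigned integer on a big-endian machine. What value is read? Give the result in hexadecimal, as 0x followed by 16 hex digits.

14955597294437804261 in 64-bit hexadecimal is 0xCF8CF4804AC228E5.
Stored little-endian, the bytes at ascending addresses are E5 28 C2 4A 80 F4 8C CF.
Read back as big-endian, the last byte is least significant, giving 0xE528C24A80F48CCF.

0xE528C24A80F48CCF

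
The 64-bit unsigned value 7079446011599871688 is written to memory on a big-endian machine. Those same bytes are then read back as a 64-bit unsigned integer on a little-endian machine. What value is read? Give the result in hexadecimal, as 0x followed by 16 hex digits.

7079446011599871688 in 64-bit hexadecimal is 0x623F3EA397F75EC8.
Stored big-endian, the bytes at ascending addresses are 62 3F 3E A3 97 F7 5E C8.
Read back as little-endian, the first byte is least significant, giving 0xC85EF797A33E3F62.

0xC85EF797A33E3F62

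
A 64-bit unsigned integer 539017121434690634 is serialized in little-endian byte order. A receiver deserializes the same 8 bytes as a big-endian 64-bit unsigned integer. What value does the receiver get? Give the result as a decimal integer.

539017121434690634 in 64-bit hexadecimal is 0x077AF93752F7E44A.
Stored little-endian, the bytes at ascending addresses are 4A E4 F7 52 37 F9 7A 07.
Read back as big-endian, the last byte is least significant, giving 0x4AE4F75237F97A07.
0x4AE4F75237F97A07 = 5396710185995172359.

5396710185995172359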